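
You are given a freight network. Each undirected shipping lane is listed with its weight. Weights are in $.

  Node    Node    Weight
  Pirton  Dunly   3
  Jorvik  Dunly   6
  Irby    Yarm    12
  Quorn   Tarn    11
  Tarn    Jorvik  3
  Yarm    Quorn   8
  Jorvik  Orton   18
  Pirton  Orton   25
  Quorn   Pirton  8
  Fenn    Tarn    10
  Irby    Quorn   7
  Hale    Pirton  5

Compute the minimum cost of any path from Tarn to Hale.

$17

Candidate routes:
Tarn → Quorn → Pirton → Hale: 11+8+5 = 24
Tarn → Jorvik → Dunly → Pirton → Hale: 3+6+3+5 = 17
Cheapest is Tarn → Jorvik → Dunly → Pirton → Hale at $17.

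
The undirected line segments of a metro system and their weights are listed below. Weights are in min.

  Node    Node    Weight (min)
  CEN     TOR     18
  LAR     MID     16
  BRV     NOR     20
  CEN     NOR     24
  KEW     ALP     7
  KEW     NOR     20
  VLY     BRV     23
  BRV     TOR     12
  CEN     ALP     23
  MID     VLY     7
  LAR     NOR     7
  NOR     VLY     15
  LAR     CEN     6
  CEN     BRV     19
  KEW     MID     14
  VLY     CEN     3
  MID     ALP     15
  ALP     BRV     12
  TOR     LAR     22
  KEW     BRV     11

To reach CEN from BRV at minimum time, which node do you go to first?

Compare a few routes:
BRV → TOR → CEN: 12+18 = 30
BRV → CEN: 19 = 19
BRV → VLY → CEN: 23+3 = 26
The minimum is 19 min via BRV → CEN.
So from BRV the first move is to CEN.

CEN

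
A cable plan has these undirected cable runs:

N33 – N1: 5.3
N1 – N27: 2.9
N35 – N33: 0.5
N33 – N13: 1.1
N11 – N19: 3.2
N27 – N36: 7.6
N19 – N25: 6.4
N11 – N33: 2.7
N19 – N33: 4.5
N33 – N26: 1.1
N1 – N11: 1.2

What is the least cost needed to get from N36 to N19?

14.9

Running Dijkstra from N36:
N36: 0
N27: 7.6  (via N36)
N1: 10.5  (via N27)
N11: 11.7  (via N1)
N33: 14.4  (via N11)
N19: 14.9  (via N11)
Shortest route: N36 → N27 → N1 → N11 → N19 = 14.9.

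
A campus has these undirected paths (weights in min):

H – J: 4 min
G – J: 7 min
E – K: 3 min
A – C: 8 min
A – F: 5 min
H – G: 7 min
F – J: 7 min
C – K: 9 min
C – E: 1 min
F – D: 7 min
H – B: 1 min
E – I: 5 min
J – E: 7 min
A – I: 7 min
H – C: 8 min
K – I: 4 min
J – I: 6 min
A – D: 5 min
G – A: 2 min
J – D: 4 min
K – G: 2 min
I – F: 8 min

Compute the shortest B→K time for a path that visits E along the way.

13 min

Best B to E: B → H → C → E costing 10
Shortest E→K: E → K = 3
Total via E: 10 + 3 = 13 min.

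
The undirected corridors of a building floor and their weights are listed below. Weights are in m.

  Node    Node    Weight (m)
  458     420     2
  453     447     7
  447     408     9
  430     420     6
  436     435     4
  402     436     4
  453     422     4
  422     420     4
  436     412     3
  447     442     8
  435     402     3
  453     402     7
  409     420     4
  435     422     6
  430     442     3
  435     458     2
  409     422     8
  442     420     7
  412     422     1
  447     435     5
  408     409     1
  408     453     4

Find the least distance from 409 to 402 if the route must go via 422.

Shortest 409→422: 409–422 = 8
Best 422 to 402: 422–412–436–402 costing 8
Total via 422: 8 + 8 = 16 m.

16 m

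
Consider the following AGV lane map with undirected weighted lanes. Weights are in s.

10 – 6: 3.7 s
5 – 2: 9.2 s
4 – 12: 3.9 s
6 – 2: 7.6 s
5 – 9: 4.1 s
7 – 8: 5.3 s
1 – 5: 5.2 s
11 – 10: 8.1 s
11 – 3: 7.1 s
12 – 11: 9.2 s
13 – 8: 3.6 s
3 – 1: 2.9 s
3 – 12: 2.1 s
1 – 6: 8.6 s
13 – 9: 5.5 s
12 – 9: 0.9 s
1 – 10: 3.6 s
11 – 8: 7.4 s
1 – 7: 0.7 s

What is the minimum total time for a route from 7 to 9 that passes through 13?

Shortest 7→13: 7–8–13 = 8.9
Best 13 to 9: 13–9 costing 5.5
Total via 13: 8.9 + 5.5 = 14.4 s.

14.4 s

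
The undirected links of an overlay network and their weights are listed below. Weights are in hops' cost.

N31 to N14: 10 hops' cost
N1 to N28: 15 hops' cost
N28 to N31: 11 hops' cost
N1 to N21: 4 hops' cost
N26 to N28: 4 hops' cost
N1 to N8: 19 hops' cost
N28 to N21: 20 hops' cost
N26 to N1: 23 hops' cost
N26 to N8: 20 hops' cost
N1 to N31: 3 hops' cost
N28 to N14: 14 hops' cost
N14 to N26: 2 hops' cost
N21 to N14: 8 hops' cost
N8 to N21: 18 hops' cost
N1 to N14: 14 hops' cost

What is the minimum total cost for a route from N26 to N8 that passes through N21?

Best N26 to N21: N26 → N14 → N21 costing 10
Best N21 to N8: N21 → N8 costing 18
Total via N21: 10 + 18 = 28 hops' cost.

28 hops' cost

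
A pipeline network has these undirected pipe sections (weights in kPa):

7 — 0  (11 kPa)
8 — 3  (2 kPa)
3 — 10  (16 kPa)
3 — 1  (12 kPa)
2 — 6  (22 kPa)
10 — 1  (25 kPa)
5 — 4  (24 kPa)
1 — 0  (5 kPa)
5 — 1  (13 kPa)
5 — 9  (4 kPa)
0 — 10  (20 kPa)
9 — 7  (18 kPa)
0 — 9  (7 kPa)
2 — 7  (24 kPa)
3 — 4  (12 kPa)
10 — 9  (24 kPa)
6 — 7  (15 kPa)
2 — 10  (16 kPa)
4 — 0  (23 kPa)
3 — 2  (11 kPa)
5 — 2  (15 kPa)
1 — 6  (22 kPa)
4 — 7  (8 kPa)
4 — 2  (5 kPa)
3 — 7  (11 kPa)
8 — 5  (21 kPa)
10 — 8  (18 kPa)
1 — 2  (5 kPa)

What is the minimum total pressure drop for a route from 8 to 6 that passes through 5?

Shortest 8→5: 8–5 = 21
Shortest 5→6: 5–1–6 = 35
Total via 5: 21 + 35 = 56 kPa.

56 kPa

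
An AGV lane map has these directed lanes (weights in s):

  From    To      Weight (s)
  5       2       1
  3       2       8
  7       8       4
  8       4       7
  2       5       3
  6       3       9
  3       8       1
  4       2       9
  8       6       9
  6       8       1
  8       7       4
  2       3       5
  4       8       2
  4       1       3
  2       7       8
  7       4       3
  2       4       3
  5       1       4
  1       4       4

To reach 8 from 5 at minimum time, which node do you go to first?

2

Candidate routes:
5 - 1 - 4 - 8: 4+4+2 = 10
5 - 2 - 4 - 8: 1+3+2 = 6
5 - 2 - 3 - 8: 1+5+1 = 7
5 - 2 - 7 - 8: 1+8+4 = 13
The minimum is 6 s via 5 - 2 - 4 - 8.
So from 5 the first move is to 2.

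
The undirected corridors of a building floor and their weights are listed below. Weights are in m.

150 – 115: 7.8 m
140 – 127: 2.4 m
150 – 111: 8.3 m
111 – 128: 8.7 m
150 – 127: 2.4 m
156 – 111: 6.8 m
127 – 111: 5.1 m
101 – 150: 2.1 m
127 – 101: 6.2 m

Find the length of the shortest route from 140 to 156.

14.3 m

Candidate routes:
140 - 127 - 111 - 156: 2.4+5.1+6.8 = 14.3
140 - 127 - 150 - 111 - 156: 2.4+2.4+8.3+6.8 = 19.9
140 - 127 - 101 - 150 - 111 - 156: 2.4+6.2+2.1+8.3+6.8 = 25.8
Cheapest is 140 - 127 - 111 - 156 at 14.3 m.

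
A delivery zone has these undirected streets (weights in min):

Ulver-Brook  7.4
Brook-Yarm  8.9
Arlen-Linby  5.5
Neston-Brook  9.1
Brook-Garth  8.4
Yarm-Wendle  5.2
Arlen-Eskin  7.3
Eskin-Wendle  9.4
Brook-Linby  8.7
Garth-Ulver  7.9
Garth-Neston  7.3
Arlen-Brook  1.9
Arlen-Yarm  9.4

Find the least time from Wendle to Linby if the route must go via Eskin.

22.2 min

Best Wendle to Eskin: Wendle–Eskin costing 9.4
Shortest Eskin→Linby: Eskin–Arlen–Linby = 12.8
Total via Eskin: 9.4 + 12.8 = 22.2 min.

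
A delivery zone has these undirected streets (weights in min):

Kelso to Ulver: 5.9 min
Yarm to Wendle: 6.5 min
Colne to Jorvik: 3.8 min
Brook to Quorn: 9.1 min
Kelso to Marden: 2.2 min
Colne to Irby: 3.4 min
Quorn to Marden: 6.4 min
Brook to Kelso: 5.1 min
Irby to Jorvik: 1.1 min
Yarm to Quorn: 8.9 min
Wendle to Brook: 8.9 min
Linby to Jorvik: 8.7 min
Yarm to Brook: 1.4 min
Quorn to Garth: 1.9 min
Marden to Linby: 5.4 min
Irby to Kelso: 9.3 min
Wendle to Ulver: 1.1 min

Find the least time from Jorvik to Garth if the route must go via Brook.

Best Jorvik to Brook: Jorvik–Irby–Kelso–Brook costing 15.5
Best Brook to Garth: Brook–Quorn–Garth costing 11
Total via Brook: 15.5 + 11 = 26.5 min.

26.5 min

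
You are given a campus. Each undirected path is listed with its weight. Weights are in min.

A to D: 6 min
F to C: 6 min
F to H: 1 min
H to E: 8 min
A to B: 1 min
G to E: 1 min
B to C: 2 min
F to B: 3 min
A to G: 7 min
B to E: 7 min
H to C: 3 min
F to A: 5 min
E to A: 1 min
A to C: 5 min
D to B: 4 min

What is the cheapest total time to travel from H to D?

8 min

Settle nodes by increasing distance from H:
H: 0
F: 1  (via H)
C: 3  (via H)
B: 4  (via F)
A: 5  (via B)
E: 6  (via A)
G: 7  (via E)
D: 8  (via B)
Shortest route: H–F–B–D = 8 min.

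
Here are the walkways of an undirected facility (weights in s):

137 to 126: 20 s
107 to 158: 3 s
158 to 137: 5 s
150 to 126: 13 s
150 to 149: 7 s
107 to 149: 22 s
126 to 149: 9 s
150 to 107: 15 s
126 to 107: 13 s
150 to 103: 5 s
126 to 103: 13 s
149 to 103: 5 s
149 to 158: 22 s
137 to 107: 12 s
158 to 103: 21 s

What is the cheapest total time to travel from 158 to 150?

Compare a few routes:
158–107–150: 3+15 = 18
158–149–150: 22+7 = 29
158–103–150: 21+5 = 26
Cheapest is 158–107–150 at 18 s.

18 s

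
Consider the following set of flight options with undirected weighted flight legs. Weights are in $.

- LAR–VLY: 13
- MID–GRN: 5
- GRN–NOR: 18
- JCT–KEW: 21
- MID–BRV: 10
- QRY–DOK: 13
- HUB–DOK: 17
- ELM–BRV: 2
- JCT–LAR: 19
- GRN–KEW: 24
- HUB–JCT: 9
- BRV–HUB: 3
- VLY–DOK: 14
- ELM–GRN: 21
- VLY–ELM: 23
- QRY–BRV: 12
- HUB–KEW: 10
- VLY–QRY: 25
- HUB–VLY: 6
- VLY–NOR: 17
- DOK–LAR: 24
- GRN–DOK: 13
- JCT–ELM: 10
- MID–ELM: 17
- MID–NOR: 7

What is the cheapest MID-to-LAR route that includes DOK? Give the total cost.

Best MID to DOK: MID–GRN–DOK costing 18
Best DOK to LAR: DOK–LAR costing 24
Total via DOK: 18 + 24 = $42.

$42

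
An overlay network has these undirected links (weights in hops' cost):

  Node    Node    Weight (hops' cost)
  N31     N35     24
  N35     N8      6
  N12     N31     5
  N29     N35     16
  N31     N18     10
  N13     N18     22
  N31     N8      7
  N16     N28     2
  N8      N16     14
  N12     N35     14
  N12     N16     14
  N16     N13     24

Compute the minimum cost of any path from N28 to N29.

38 hops' cost

Settle nodes by increasing distance from N28:
N28: 0
N16: 2  (via N28)
N8: 16  (via N16)
N12: 16  (via N16)
N31: 21  (via N12)
N35: 22  (via N8)
N13: 26  (via N16)
N18: 31  (via N31)
N29: 38  (via N35)
Shortest route: N28–N16–N8–N35–N29 = 38 hops' cost.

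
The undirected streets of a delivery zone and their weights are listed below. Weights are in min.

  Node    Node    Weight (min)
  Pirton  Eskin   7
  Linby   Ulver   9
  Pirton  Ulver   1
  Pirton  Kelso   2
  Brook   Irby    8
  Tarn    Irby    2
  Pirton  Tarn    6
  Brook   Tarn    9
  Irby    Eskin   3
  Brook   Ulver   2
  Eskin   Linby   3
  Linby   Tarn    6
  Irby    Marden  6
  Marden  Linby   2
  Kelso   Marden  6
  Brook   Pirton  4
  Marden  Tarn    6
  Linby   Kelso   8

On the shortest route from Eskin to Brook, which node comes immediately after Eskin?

Pirton

Candidate routes:
Eskin → Irby → Brook: 3+8 = 11
Eskin → Pirton → Ulver → Brook: 7+1+2 = 10
Eskin → Irby → Tarn → Brook: 3+2+9 = 14
Eskin → Pirton → Brook: 7+4 = 11
Cheapest is Eskin → Pirton → Ulver → Brook at 10 min.
So from Eskin the first move is to Pirton.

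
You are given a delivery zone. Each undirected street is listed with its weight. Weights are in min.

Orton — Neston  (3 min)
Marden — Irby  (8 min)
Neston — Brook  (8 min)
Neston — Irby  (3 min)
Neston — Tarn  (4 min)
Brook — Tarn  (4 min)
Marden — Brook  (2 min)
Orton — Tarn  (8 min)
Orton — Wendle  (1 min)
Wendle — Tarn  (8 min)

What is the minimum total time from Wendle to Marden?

14 min

Settle nodes by increasing distance from Wendle:
Wendle: 0
Orton: 1  (via Wendle)
Neston: 4  (via Orton)
Irby: 7  (via Neston)
Tarn: 8  (via Wendle)
Brook: 12  (via Neston)
Marden: 14  (via Brook)
Shortest route: Wendle–Orton–Neston–Brook–Marden = 14 min.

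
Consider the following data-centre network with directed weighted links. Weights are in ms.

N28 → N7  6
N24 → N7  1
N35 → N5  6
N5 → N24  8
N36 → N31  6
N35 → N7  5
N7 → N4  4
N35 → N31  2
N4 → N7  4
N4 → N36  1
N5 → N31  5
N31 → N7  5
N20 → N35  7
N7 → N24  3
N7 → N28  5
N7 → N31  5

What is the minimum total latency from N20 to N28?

17 ms

Running Dijkstra from N20:
N20: 0
N35: 7  (via N20)
N31: 9  (via N35)
N7: 12  (via N35)
N5: 13  (via N35)
N24: 15  (via N7)
N4: 16  (via N7)
N28: 17  (via N7)
Shortest route: N20–N35–N7–N28 = 17 ms.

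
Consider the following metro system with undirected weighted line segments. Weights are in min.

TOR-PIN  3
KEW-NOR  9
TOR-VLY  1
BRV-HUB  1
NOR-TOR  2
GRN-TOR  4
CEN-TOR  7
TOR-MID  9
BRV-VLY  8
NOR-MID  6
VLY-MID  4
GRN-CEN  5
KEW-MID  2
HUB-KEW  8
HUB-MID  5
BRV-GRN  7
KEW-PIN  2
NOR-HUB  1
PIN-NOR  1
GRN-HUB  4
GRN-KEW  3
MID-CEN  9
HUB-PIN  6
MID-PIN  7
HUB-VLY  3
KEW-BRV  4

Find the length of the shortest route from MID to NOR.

Enumerating some paths:
MID - NOR: 6 = 6
MID - KEW - PIN - NOR: 2+2+1 = 5
The minimum is 5 min via MID - KEW - PIN - NOR.

5 min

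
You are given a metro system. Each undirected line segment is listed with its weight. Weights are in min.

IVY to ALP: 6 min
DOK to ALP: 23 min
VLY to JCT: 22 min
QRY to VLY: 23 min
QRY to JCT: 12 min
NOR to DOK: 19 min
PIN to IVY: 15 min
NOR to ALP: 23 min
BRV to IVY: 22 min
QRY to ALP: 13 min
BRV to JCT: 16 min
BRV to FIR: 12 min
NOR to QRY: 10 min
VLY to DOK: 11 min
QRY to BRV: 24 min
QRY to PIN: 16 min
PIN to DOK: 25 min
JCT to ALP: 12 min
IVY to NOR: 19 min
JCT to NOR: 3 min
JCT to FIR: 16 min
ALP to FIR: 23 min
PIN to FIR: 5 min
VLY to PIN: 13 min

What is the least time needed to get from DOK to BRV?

Running Dijkstra from DOK:
DOK: 0
VLY: 11  (via DOK)
NOR: 19  (via DOK)
JCT: 22  (via NOR)
ALP: 23  (via DOK)
PIN: 24  (via VLY)
FIR: 29  (via PIN)
QRY: 29  (via NOR)
IVY: 29  (via ALP)
BRV: 38  (via JCT)
Shortest route: DOK–NOR–JCT–BRV = 38 min.

38 min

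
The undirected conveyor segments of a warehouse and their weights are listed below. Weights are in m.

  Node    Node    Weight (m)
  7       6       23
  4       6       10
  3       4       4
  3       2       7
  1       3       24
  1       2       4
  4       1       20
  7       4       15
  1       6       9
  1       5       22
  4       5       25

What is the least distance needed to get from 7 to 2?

Shortest distances from 7:
7: 0
4: 15  (via 7)
3: 19  (via 4)
6: 23  (via 7)
2: 26  (via 3)
Shortest route: 7 → 4 → 3 → 2 = 26 m.

26 m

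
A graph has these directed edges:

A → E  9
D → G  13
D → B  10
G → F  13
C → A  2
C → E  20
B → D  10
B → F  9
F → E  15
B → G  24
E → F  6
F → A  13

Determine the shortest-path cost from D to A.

32

Running Dijkstra from D:
D: 0
B: 10  (via D)
G: 13  (via D)
F: 19  (via B)
A: 32  (via F)
Shortest route: D → B → F → A = 32.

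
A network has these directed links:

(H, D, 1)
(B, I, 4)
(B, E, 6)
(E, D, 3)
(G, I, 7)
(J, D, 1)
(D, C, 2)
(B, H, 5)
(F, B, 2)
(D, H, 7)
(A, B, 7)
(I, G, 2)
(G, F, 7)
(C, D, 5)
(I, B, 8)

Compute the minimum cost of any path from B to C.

8

Enumerating some paths:
B - H - D - C: 5+1+2 = 8
B - E - D - C: 6+3+2 = 11
Cheapest is B - H - D - C at 8.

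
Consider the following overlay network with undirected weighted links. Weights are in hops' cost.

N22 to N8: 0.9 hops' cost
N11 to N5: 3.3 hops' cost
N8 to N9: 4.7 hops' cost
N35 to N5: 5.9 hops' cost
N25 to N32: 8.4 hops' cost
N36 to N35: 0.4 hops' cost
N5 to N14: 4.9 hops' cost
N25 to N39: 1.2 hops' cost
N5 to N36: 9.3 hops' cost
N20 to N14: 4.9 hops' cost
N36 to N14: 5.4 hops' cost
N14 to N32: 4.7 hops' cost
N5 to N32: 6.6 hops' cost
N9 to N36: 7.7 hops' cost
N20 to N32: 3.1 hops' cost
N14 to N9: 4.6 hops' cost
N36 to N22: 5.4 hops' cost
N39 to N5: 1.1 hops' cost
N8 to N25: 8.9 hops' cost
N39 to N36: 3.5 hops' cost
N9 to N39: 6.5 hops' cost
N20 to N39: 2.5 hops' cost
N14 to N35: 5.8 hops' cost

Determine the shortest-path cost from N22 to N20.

11.4 hops' cost

Running Dijkstra from N22:
N22: 0
N8: 0.9  (via N22)
N36: 5.4  (via N22)
N9: 5.6  (via N8)
N35: 5.8  (via N36)
N39: 8.9  (via N36)
N25: 9.8  (via N8)
N5: 10  (via N39)
N14: 10.2  (via N9)
N20: 11.4  (via N39)
Shortest route: N22 → N36 → N39 → N20 = 11.4 hops' cost.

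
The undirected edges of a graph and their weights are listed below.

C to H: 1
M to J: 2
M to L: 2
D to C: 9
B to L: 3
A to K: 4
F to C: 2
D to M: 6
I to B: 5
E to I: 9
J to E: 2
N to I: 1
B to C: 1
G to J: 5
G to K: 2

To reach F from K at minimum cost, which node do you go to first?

G

Compare a few routes:
K → G → J → M → D → C → F: 2+5+2+6+9+2 = 26
K → G → J → M → L → B → C → F: 2+5+2+2+3+1+2 = 17
K → G → J → E → I → B → C → F: 2+5+2+9+5+1+2 = 26
The minimum is 17 via K → G → J → M → L → B → C → F.
So from K the first move is to G.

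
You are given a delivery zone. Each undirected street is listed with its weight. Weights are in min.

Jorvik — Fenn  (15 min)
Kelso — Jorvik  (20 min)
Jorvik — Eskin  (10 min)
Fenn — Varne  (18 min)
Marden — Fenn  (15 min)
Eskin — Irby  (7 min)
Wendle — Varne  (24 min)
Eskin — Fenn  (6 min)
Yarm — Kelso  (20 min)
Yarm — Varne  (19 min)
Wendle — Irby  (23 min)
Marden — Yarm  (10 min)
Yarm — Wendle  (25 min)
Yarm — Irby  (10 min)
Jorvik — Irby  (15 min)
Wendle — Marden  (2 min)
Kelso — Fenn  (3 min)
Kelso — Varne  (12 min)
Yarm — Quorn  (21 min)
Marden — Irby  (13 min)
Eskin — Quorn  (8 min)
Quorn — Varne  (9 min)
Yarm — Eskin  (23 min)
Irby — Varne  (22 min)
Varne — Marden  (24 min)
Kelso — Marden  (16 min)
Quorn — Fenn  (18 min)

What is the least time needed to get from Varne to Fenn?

15 min

Running Dijkstra from Varne:
Varne: 0
Quorn: 9  (via Varne)
Kelso: 12  (via Varne)
Fenn: 15  (via Kelso)
Shortest route: Varne–Kelso–Fenn = 15 min.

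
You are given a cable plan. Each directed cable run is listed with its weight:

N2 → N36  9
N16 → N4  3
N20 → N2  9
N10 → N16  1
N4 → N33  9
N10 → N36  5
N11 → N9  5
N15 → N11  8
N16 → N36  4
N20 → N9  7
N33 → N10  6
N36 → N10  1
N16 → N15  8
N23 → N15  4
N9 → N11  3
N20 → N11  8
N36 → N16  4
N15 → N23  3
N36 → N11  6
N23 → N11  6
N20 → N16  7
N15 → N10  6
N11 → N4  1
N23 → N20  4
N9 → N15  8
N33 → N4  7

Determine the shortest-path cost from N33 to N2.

31

Enumerating some paths:
N33–N10–N16–N15–N23–N20–N2: 6+1+8+3+4+9 = 31
N33–N10–N16–N36–N11–N9–N15–N23–N20–N2: 6+1+4+6+5+8+3+4+9 = 46
N33–N10–N36–N16–N15–N23–N20–N2: 6+5+4+8+3+4+9 = 39
The minimum is 31 via N33–N10–N16–N15–N23–N20–N2.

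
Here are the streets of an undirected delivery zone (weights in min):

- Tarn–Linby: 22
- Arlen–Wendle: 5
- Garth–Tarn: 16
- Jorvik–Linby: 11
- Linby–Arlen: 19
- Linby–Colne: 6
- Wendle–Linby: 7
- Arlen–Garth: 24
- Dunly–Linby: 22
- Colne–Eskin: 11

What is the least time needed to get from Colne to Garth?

Shortest distances from Colne:
Colne: 0
Linby: 6  (via Colne)
Eskin: 11  (via Colne)
Wendle: 13  (via Linby)
Jorvik: 17  (via Linby)
Arlen: 18  (via Wendle)
Dunly: 28  (via Linby)
Tarn: 28  (via Linby)
Garth: 42  (via Arlen)
Shortest route: Colne–Linby–Wendle–Arlen–Garth = 42 min.

42 min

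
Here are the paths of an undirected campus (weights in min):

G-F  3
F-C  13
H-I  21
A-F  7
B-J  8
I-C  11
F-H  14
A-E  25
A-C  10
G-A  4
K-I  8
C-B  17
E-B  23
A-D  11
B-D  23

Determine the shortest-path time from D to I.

32 min

Running Dijkstra from D:
D: 0
A: 11  (via D)
G: 15  (via A)
F: 18  (via A)
C: 21  (via A)
B: 23  (via D)
J: 31  (via B)
H: 32  (via F)
I: 32  (via C)
Shortest route: D–A–C–I = 32 min.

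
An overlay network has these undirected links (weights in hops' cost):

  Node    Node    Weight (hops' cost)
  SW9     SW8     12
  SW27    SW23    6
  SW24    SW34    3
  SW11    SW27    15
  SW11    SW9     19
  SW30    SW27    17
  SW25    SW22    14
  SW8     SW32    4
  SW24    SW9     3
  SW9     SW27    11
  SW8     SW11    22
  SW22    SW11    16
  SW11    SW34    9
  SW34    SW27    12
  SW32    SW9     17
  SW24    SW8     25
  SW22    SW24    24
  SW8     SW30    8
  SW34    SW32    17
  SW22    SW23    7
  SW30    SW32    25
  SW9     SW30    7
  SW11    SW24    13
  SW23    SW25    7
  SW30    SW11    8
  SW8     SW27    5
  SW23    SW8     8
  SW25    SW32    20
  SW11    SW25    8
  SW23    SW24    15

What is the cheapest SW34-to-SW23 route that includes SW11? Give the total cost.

Best SW34 to SW11: SW34–SW11 costing 9
Shortest SW11→SW23: SW11–SW25–SW23 = 15
Total via SW11: 9 + 15 = 24 hops' cost.

24 hops' cost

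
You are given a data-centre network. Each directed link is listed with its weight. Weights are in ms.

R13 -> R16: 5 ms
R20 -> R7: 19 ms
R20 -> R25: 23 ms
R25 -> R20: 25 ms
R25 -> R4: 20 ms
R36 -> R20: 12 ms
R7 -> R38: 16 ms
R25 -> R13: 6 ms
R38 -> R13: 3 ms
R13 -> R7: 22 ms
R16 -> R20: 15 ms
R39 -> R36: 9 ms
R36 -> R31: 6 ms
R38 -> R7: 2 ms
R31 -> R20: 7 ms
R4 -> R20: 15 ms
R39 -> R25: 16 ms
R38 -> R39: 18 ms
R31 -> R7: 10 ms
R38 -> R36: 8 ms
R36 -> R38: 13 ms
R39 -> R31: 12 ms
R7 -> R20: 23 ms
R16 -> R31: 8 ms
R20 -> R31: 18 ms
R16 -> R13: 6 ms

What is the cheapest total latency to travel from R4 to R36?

Compare a few routes:
R4 → R20 → R7 → R38 → R39 → R36: 15+19+16+18+9 = 77
R4 → R20 → R7 → R38 → R36: 15+19+16+8 = 58
R4 → R20 → R31 → R7 → R38 → R36: 15+18+10+16+8 = 67
Cheapest is R4 → R20 → R7 → R38 → R36 at 58 ms.

58 ms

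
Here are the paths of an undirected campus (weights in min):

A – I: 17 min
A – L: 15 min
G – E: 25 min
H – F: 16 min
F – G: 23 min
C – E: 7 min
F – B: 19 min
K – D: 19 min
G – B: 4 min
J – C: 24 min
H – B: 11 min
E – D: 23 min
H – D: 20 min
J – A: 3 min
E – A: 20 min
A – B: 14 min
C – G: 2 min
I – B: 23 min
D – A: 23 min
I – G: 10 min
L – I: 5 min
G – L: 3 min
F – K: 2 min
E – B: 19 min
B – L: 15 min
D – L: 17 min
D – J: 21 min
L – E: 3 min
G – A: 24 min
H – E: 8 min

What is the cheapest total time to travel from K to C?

Shortest distances from K:
K: 0
F: 2  (via K)
H: 18  (via F)
D: 19  (via K)
B: 21  (via F)
G: 25  (via F)
E: 26  (via H)
C: 27  (via G)
Shortest route: K → F → G → C = 27 min.

27 min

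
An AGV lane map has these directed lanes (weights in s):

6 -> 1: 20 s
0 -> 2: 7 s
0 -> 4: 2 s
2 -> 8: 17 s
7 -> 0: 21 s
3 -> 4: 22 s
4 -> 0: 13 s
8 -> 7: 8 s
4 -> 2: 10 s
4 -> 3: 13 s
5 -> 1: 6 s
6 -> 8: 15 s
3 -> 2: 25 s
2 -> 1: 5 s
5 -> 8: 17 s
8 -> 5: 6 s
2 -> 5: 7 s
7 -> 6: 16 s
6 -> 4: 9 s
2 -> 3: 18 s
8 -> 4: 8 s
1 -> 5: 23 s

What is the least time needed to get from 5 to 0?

38 s

Settle nodes by increasing distance from 5:
5: 0
1: 6  (via 5)
8: 17  (via 5)
4: 25  (via 8)
7: 25  (via 8)
2: 35  (via 4)
0: 38  (via 4)
Shortest route: 5–8–4–0 = 38 s.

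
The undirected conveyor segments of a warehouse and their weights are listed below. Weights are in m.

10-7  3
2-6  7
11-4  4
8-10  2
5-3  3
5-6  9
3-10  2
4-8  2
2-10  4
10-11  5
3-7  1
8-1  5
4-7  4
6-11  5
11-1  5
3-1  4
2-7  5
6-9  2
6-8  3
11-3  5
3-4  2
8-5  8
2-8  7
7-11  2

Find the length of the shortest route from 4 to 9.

Running Dijkstra from 4:
4: 0
3: 2  (via 4)
8: 2  (via 4)
7: 3  (via 3)
10: 4  (via 3)
11: 4  (via 4)
5: 5  (via 3)
6: 5  (via 8)
1: 6  (via 3)
9: 7  (via 6)
Shortest route: 4 → 8 → 6 → 9 = 7 m.

7 m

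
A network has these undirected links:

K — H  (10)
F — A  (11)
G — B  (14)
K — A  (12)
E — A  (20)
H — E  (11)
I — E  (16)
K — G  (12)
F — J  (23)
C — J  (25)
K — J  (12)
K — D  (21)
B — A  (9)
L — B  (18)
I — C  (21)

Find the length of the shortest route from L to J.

Enumerating some paths:
L → B → A → F → J: 18+9+11+23 = 61
L → B → G → K → J: 18+14+12+12 = 56
L → B → A → E → H → K → J: 18+9+20+11+10+12 = 80
L → B → A → K → J: 18+9+12+12 = 51
Cheapest is L → B → A → K → J at 51.

51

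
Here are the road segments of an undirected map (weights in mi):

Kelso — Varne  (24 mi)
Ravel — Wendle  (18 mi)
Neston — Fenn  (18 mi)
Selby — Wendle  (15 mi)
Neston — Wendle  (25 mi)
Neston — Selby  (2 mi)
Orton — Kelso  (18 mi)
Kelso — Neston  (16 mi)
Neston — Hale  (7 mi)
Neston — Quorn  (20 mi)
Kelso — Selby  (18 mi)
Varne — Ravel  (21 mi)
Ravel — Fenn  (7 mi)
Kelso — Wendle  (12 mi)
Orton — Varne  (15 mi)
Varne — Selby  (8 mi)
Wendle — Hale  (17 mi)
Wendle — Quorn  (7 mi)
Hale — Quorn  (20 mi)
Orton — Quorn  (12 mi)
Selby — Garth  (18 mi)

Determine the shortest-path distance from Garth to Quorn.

40 mi

Settle nodes by increasing distance from Garth:
Garth: 0
Selby: 18  (via Garth)
Neston: 20  (via Selby)
Varne: 26  (via Selby)
Hale: 27  (via Neston)
Wendle: 33  (via Selby)
Kelso: 36  (via Selby)
Fenn: 38  (via Neston)
Quorn: 40  (via Neston)
Shortest route: Garth → Selby → Neston → Quorn = 40 mi.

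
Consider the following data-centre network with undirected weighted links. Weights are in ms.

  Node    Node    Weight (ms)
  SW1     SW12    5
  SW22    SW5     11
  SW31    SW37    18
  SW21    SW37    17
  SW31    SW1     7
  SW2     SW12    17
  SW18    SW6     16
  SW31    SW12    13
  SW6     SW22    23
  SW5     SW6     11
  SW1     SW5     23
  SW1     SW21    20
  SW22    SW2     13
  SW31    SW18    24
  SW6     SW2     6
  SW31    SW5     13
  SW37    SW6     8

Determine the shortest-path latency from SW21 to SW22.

44 ms

Enumerating some paths:
SW21–SW37–SW6–SW22: 17+8+23 = 48
SW21–SW37–SW6–SW5–SW22: 17+8+11+11 = 47
SW21–SW1–SW31–SW5–SW22: 20+7+13+11 = 51
SW21–SW37–SW6–SW2–SW22: 17+8+6+13 = 44
Cheapest is SW21–SW37–SW6–SW2–SW22 at 44 ms.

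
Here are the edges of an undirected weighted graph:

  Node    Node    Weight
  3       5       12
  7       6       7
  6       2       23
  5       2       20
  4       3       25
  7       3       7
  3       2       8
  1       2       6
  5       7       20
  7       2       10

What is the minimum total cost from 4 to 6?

Settle nodes by increasing distance from 4:
4: 0
3: 25  (via 4)
7: 32  (via 3)
2: 33  (via 3)
5: 37  (via 3)
1: 39  (via 2)
6: 39  (via 7)
Shortest route: 4 → 3 → 7 → 6 = 39.

39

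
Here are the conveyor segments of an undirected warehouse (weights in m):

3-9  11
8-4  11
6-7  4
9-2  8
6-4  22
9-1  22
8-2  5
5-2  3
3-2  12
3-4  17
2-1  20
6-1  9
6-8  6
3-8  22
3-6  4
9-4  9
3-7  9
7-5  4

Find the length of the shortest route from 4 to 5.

Shortest distances from 4:
4: 0
9: 9  (via 4)
8: 11  (via 4)
2: 16  (via 8)
3: 17  (via 4)
6: 17  (via 8)
5: 19  (via 2)
Shortest route: 4–8–2–5 = 19 m.

19 m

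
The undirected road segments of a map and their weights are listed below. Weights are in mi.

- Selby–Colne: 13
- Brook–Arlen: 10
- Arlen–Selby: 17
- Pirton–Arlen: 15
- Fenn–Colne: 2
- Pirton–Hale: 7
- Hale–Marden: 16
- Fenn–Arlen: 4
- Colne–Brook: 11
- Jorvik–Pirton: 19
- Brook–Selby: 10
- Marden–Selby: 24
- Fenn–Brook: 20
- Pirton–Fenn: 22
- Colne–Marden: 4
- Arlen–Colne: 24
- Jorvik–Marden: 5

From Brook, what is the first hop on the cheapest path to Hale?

Enumerating some paths:
Brook → Colne → Marden → Hale: 11+4+16 = 31
Brook → Arlen → Pirton → Hale: 10+15+7 = 32
The minimum is 31 mi via Brook → Colne → Marden → Hale.
So from Brook the first move is to Colne.

Colne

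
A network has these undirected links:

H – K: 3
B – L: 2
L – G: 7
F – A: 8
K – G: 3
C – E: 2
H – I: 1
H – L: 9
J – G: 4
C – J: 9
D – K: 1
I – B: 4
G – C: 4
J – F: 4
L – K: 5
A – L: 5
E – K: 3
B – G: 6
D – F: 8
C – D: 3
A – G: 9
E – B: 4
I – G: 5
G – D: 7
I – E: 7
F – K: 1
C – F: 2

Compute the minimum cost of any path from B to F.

Settle nodes by increasing distance from B:
B: 0
L: 2  (via B)
E: 4  (via B)
I: 4  (via B)
H: 5  (via I)
C: 6  (via E)
G: 6  (via B)
A: 7  (via L)
K: 7  (via L)
D: 8  (via K)
F: 8  (via C)
Shortest route: B → E → C → F = 8.

8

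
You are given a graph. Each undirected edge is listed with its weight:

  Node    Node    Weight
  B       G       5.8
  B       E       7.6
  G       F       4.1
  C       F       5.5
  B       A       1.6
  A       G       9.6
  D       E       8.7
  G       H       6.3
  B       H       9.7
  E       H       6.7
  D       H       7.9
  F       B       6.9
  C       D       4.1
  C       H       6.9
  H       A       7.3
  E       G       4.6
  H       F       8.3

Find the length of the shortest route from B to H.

8.9

Shortest distances from B:
B: 0
A: 1.6  (via B)
G: 5.8  (via B)
F: 6.9  (via B)
E: 7.6  (via B)
H: 8.9  (via A)
Shortest route: B–A–H = 8.9.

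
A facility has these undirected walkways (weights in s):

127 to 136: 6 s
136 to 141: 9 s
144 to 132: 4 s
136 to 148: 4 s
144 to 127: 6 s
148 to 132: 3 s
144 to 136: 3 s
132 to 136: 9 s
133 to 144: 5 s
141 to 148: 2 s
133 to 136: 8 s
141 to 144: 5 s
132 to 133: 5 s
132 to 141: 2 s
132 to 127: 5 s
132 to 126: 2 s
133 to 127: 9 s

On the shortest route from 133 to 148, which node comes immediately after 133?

132

Compare a few routes:
133–132–141–148: 5+2+2 = 9
133–132–148: 5+3 = 8
133–136–148: 8+4 = 12
Cheapest is 133–132–148 at 8 s.
So from 133 the first move is to 132.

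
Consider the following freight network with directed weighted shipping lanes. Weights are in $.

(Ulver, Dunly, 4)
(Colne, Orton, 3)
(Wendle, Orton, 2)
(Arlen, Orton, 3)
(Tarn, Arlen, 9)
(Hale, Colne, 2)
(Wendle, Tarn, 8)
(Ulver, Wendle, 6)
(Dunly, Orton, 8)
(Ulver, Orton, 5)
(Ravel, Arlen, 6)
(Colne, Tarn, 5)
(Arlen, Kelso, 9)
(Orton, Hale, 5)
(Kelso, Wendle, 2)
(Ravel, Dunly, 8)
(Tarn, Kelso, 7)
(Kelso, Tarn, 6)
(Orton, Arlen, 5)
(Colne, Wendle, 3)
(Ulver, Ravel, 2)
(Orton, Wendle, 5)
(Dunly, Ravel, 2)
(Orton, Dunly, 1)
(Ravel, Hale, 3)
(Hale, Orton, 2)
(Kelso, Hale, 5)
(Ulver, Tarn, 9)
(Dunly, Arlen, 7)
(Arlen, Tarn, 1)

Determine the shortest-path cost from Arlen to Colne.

Shortest distances from Arlen:
Arlen: 0
Tarn: 1  (via Arlen)
Orton: 3  (via Arlen)
Dunly: 4  (via Orton)
Ravel: 6  (via Dunly)
Kelso: 8  (via Tarn)
Wendle: 8  (via Orton)
Hale: 8  (via Orton)
Colne: 10  (via Hale)
Shortest route: Arlen–Orton–Hale–Colne = $10.

$10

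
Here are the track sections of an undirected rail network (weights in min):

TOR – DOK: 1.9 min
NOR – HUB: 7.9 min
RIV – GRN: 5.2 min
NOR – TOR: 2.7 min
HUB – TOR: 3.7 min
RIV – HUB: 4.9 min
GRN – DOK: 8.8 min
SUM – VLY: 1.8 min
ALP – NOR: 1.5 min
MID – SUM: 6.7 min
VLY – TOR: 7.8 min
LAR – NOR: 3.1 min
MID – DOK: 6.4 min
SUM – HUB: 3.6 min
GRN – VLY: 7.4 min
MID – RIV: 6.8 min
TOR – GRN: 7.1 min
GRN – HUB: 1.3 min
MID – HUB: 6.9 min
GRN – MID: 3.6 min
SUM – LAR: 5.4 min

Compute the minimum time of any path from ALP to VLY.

11.8 min

Candidate routes:
ALP - NOR - TOR - VLY: 1.5+2.7+7.8 = 12
ALP - NOR - LAR - SUM - VLY: 1.5+3.1+5.4+1.8 = 11.8
ALP - NOR - HUB - SUM - VLY: 1.5+7.9+3.6+1.8 = 14.8
ALP - NOR - TOR - HUB - SUM - VLY: 1.5+2.7+3.7+3.6+1.8 = 13.3
Cheapest is ALP - NOR - LAR - SUM - VLY at 11.8 min.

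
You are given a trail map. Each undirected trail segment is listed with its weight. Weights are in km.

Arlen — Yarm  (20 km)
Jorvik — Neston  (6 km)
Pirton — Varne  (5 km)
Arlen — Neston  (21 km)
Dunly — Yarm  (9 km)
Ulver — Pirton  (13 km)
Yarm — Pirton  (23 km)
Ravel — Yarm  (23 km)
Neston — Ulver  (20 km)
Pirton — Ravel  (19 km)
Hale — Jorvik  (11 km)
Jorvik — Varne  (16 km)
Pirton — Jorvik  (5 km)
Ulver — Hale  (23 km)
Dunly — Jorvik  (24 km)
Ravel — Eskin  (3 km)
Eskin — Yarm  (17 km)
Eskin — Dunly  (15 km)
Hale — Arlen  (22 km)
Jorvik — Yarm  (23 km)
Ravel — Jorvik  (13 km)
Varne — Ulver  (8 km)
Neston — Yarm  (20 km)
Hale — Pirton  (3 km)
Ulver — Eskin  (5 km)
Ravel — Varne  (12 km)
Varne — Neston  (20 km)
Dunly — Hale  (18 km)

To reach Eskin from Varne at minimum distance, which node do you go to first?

Ulver

Candidate routes:
Varne → Ravel → Eskin: 12+3 = 15
Varne → Ulver → Eskin: 8+5 = 13
Varne → Pirton → Jorvik → Ravel → Eskin: 5+5+13+3 = 26
Varne → Pirton → Ulver → Eskin: 5+13+5 = 23
The minimum is 13 km via Varne → Ulver → Eskin.
So from Varne the first move is to Ulver.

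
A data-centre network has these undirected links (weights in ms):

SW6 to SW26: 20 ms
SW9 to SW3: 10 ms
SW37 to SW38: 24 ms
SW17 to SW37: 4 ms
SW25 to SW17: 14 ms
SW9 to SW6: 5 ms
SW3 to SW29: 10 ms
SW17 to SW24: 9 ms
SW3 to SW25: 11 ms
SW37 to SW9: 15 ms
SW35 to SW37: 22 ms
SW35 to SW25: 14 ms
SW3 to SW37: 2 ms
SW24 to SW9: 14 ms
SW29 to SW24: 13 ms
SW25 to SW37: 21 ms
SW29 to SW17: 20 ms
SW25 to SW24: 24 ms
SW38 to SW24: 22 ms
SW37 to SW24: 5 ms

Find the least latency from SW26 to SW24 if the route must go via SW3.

42 ms

Best SW26 to SW3: SW26–SW6–SW9–SW3 costing 35
Best SW3 to SW24: SW3–SW37–SW24 costing 7
Total via SW3: 35 + 7 = 42 ms.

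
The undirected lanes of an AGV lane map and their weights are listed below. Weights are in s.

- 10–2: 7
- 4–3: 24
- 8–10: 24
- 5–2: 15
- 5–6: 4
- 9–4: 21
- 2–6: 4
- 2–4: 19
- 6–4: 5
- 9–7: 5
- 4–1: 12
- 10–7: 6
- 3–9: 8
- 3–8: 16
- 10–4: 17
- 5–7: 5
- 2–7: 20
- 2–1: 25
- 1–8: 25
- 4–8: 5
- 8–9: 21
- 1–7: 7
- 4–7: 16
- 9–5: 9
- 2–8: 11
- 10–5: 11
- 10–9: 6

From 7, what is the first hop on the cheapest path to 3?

9

Enumerating some paths:
7–10–9–3: 6+6+8 = 20
7–5–10–9–3: 5+11+6+8 = 30
7–5–9–3: 5+9+8 = 22
7–9–3: 5+8 = 13
Cheapest is 7–9–3 at 13 s.
So from 7 the first move is to 9.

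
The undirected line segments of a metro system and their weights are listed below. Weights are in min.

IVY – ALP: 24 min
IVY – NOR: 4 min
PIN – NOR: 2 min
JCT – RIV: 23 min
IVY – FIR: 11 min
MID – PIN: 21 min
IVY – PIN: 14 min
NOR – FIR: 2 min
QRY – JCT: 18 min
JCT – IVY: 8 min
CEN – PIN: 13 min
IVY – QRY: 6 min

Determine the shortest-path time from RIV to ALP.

55 min

Settle nodes by increasing distance from RIV:
RIV: 0
JCT: 23  (via RIV)
IVY: 31  (via JCT)
NOR: 35  (via IVY)
FIR: 37  (via NOR)
QRY: 37  (via IVY)
PIN: 37  (via NOR)
CEN: 50  (via PIN)
ALP: 55  (via IVY)
Shortest route: RIV–JCT–IVY–ALP = 55 min.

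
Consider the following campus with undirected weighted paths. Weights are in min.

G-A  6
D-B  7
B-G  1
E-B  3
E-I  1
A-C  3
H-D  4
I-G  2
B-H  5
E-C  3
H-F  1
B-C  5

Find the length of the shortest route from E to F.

Candidate routes:
E → B → H → F: 3+5+1 = 9
E → C → B → H → F: 3+5+5+1 = 14
E → I → G → B → H → F: 1+2+1+5+1 = 10
Cheapest is E → B → H → F at 9 min.

9 min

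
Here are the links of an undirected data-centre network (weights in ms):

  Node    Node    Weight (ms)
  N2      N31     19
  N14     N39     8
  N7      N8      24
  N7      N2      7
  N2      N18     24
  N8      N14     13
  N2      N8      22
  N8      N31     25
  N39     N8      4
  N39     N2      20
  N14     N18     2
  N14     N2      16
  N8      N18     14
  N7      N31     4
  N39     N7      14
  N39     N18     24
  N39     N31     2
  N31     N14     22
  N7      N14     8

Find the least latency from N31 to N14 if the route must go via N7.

12 ms

Best N31 to N7: N31–N7 costing 4
Shortest N7→N14: N7–N14 = 8
Total via N7: 4 + 8 = 12 ms.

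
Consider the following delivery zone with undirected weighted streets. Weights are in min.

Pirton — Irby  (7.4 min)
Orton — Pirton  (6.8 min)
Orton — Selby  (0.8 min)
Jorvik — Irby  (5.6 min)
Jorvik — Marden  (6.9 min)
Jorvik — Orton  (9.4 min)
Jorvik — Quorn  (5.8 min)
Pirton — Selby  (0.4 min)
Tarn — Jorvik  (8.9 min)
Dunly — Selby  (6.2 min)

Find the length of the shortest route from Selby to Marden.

Enumerating some paths:
Selby - Orton - Jorvik - Marden: 0.8+9.4+6.9 = 17.1
Selby - Pirton - Irby - Jorvik - Marden: 0.4+7.4+5.6+6.9 = 20.3
Cheapest is Selby - Orton - Jorvik - Marden at 17.1 min.

17.1 min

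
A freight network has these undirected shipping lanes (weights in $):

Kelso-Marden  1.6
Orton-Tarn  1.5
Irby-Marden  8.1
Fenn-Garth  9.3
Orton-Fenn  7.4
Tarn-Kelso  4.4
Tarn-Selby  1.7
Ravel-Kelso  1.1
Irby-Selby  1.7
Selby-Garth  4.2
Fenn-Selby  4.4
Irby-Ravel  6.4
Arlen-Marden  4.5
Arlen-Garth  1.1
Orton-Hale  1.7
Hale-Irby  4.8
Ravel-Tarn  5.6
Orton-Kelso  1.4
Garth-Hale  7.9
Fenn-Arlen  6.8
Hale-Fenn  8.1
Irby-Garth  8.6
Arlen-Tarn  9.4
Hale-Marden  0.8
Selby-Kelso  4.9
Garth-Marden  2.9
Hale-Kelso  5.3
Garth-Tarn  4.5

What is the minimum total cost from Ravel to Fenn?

$9.9

Settle nodes by increasing distance from Ravel:
Ravel: 0
Kelso: 1.1  (via Ravel)
Orton: 2.5  (via Kelso)
Marden: 2.7  (via Kelso)
Hale: 3.5  (via Marden)
Tarn: 4  (via Orton)
Garth: 5.6  (via Marden)
Selby: 5.7  (via Tarn)
Irby: 6.4  (via Ravel)
Arlen: 6.7  (via Garth)
Fenn: 9.9  (via Orton)
Shortest route: Ravel → Kelso → Orton → Fenn = $9.9.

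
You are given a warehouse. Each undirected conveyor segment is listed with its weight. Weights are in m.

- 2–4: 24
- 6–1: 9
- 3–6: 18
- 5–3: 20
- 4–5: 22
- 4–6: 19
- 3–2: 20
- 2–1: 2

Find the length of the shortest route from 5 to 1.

42 m

Compare a few routes:
5 - 3 - 2 - 1: 20+20+2 = 42
5 - 4 - 2 - 1: 22+24+2 = 48
5 - 3 - 6 - 1: 20+18+9 = 47
Cheapest is 5 - 3 - 2 - 1 at 42 m.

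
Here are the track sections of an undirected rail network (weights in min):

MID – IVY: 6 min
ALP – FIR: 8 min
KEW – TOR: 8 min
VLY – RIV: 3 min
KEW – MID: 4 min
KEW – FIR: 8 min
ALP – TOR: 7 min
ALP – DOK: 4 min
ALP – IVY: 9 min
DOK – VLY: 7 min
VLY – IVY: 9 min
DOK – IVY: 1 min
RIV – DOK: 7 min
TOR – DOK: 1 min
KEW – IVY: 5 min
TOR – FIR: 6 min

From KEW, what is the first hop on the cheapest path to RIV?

IVY

Candidate routes:
KEW → IVY → DOK → VLY → RIV: 5+1+7+3 = 16
KEW → IVY → DOK → RIV: 5+1+7 = 13
KEW → TOR → DOK → RIV: 8+1+7 = 16
The minimum is 13 min via KEW → IVY → DOK → RIV.
So from KEW the first move is to IVY.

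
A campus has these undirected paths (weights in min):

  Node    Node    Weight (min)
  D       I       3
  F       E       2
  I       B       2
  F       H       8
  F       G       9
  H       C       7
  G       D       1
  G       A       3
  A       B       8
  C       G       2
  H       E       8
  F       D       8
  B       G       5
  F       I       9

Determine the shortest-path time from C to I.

6 min

Running Dijkstra from C:
C: 0
G: 2  (via C)
D: 3  (via G)
A: 5  (via G)
I: 6  (via D)
Shortest route: C → G → D → I = 6 min.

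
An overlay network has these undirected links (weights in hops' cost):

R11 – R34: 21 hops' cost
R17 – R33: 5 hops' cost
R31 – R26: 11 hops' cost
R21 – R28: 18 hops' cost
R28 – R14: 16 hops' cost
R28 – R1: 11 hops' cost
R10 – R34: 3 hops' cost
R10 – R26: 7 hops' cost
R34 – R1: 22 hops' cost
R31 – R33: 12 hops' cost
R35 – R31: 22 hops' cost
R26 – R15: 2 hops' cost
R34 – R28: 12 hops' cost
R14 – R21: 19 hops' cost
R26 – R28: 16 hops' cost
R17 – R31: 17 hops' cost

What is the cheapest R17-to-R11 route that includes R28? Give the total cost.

77 hops' cost

Best R17 to R28: R17–R31–R26–R28 costing 44
Best R28 to R11: R28–R34–R11 costing 33
Total via R28: 44 + 33 = 77 hops' cost.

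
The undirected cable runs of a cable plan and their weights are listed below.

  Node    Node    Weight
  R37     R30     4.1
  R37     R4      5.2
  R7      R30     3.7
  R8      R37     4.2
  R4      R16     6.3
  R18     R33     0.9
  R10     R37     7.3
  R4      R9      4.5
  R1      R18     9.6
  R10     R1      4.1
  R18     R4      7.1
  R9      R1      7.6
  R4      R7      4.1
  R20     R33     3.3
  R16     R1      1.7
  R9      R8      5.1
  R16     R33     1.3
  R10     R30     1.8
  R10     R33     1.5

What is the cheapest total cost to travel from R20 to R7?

Compare a few routes:
R20–R33–R16–R4–R7: 3.3+1.3+6.3+4.1 = 15
R20–R33–R10–R30–R7: 3.3+1.5+1.8+3.7 = 10.3
Cheapest is R20–R33–R10–R30–R7 at 10.3.

10.3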